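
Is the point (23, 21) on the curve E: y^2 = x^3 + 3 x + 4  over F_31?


Check whether y^2 = x^3 + 3 x + 4 (mod 31) for (x, y) = (23, 21).
LHS: y^2 = 21^2 mod 31 = 7
RHS: x^3 + 3 x + 4 = 23^3 + 3*23 + 4 mod 31 = 26
LHS != RHS

No, not on the curve


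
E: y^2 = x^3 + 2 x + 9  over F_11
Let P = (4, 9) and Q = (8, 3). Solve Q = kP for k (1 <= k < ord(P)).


Enumerate multiples of P until we hit Q = (8, 3):
  1P = (4, 9)
  2P = (8, 8)
  3P = (8, 3)
Match found at i = 3.

k = 3


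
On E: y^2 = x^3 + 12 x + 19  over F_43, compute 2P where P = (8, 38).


Doubling: s = (3 x1^2 + a) / (2 y1)
s = (3*8^2 + 12) / (2*38) mod 43 = 14
x3 = s^2 - 2 x1 mod 43 = 14^2 - 2*8 = 8
y3 = s (x1 - x3) - y1 mod 43 = 14 * (8 - 8) - 38 = 5

2P = (8, 5)


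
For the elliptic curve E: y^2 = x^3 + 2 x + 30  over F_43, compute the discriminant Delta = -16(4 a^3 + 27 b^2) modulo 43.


4 a^3 + 27 b^2 = 4*2^3 + 27*30^2 = 32 + 24300 = 24332
Delta = -16 * (24332) = -389312
Delta mod 43 = 10

Delta = 10 (mod 43)


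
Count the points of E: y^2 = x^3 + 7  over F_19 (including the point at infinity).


For each x in F_19, count y with y^2 = x^3 + 0 x + 7 mod 19:
  x = 0: RHS = 7, y in [8, 11]  -> 2 point(s)
  x = 8: RHS = 6, y in [5, 14]  -> 2 point(s)
  x = 10: RHS = 0, y in [0]  -> 1 point(s)
  x = 12: RHS = 6, y in [5, 14]  -> 2 point(s)
  x = 13: RHS = 0, y in [0]  -> 1 point(s)
  x = 15: RHS = 0, y in [0]  -> 1 point(s)
  x = 18: RHS = 6, y in [5, 14]  -> 2 point(s)
Affine points: 11. Add the point at infinity: total = 12.

#E(F_19) = 12


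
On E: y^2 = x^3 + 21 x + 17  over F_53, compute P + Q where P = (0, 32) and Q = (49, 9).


P != Q, so use the chord formula.
s = (y2 - y1) / (x2 - x1) = (30) / (49) mod 53 = 19
x3 = s^2 - x1 - x2 mod 53 = 19^2 - 0 - 49 = 47
y3 = s (x1 - x3) - y1 mod 53 = 19 * (0 - 47) - 32 = 29

P + Q = (47, 29)


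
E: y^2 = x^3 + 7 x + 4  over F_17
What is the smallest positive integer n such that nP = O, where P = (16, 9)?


Compute successive multiples of P until we hit O:
  1P = (16, 9)
  2P = (0, 15)
  3P = (3, 1)
  4P = (2, 14)
  5P = (15, 4)
  6P = (11, 16)
  7P = (11, 1)
  8P = (15, 13)
  ... (continuing to 13P)
  13P = O

ord(P) = 13


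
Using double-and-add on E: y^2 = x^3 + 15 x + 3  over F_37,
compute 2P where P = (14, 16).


k = 2 = 10_2 (binary, LSB first: 01)
Double-and-add from P = (14, 16):
  bit 0 = 0: acc unchanged = O
  bit 1 = 1: acc = O + (2, 2) = (2, 2)

2P = (2, 2)


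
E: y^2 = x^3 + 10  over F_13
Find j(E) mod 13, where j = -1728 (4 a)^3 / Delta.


Delta = -16(4 a^3 + 27 b^2) mod 13 = 12
-1728 * (4 a)^3 = -1728 * (4*0)^3 mod 13 = 0
j = 0 * 12^(-1) mod 13 = 0

j = 0 (mod 13)


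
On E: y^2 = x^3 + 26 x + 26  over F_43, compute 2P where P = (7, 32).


Doubling: s = (3 x1^2 + a) / (2 y1)
s = (3*7^2 + 26) / (2*32) mod 43 = 41
x3 = s^2 - 2 x1 mod 43 = 41^2 - 2*7 = 33
y3 = s (x1 - x3) - y1 mod 43 = 41 * (7 - 33) - 32 = 20

2P = (33, 20)


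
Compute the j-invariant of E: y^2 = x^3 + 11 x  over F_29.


Delta = -16(4 a^3 + 27 b^2) mod 29 = 18
-1728 * (4 a)^3 = -1728 * (4*11)^3 mod 29 = 16
j = 16 * 18^(-1) mod 29 = 17

j = 17 (mod 29)


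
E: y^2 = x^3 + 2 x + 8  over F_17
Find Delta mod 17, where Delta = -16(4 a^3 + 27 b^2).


4 a^3 + 27 b^2 = 4*2^3 + 27*8^2 = 32 + 1728 = 1760
Delta = -16 * (1760) = -28160
Delta mod 17 = 9

Delta = 9 (mod 17)


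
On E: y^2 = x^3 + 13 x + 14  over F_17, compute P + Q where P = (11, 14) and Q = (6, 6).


P != Q, so use the chord formula.
s = (y2 - y1) / (x2 - x1) = (9) / (12) mod 17 = 5
x3 = s^2 - x1 - x2 mod 17 = 5^2 - 11 - 6 = 8
y3 = s (x1 - x3) - y1 mod 17 = 5 * (11 - 8) - 14 = 1

P + Q = (8, 1)


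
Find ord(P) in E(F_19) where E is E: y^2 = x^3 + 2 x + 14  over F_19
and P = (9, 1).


Compute successive multiples of P until we hit O:
  1P = (9, 1)
  2P = (2, 11)
  3P = (5, 15)
  4P = (3, 16)
  5P = (18, 12)
  6P = (1, 13)
  7P = (16, 0)
  8P = (1, 6)
  ... (continuing to 14P)
  14P = O

ord(P) = 14


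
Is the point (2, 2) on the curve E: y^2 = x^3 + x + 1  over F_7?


Check whether y^2 = x^3 + 1 x + 1 (mod 7) for (x, y) = (2, 2).
LHS: y^2 = 2^2 mod 7 = 4
RHS: x^3 + 1 x + 1 = 2^3 + 1*2 + 1 mod 7 = 4
LHS = RHS

Yes, on the curve


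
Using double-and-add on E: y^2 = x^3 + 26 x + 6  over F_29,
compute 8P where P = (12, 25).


k = 8 = 1000_2 (binary, LSB first: 0001)
Double-and-add from P = (12, 25):
  bit 0 = 0: acc unchanged = O
  bit 1 = 0: acc unchanged = O
  bit 2 = 0: acc unchanged = O
  bit 3 = 1: acc = O + (4, 0) = (4, 0)

8P = (4, 0)


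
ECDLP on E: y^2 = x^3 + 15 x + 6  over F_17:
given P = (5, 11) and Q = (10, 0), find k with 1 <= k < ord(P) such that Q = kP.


Enumerate multiples of P until we hit Q = (10, 0):
  1P = (5, 11)
  2P = (8, 3)
  3P = (13, 16)
  4P = (14, 11)
  5P = (15, 6)
  6P = (10, 0)
Match found at i = 6.

k = 6


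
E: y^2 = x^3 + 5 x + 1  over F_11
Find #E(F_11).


For each x in F_11, count y with y^2 = x^3 + 5 x + 1 mod 11:
  x = 0: RHS = 1, y in [1, 10]  -> 2 point(s)
  x = 6: RHS = 5, y in [4, 7]  -> 2 point(s)
  x = 7: RHS = 5, y in [4, 7]  -> 2 point(s)
  x = 8: RHS = 3, y in [5, 6]  -> 2 point(s)
  x = 9: RHS = 5, y in [4, 7]  -> 2 point(s)
Affine points: 10. Add the point at infinity: total = 11.

#E(F_11) = 11


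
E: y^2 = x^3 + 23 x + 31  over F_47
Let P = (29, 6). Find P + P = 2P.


Doubling: s = (3 x1^2 + a) / (2 y1)
s = (3*29^2 + 23) / (2*6) mod 47 = 32
x3 = s^2 - 2 x1 mod 47 = 32^2 - 2*29 = 26
y3 = s (x1 - x3) - y1 mod 47 = 32 * (29 - 26) - 6 = 43

2P = (26, 43)


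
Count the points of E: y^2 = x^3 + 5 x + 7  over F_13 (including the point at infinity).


For each x in F_13, count y with y^2 = x^3 + 5 x + 7 mod 13:
  x = 1: RHS = 0, y in [0]  -> 1 point(s)
  x = 2: RHS = 12, y in [5, 8]  -> 2 point(s)
  x = 3: RHS = 10, y in [6, 7]  -> 2 point(s)
  x = 4: RHS = 0, y in [0]  -> 1 point(s)
  x = 5: RHS = 1, y in [1, 12]  -> 2 point(s)
  x = 8: RHS = 0, y in [0]  -> 1 point(s)
  x = 9: RHS = 1, y in [1, 12]  -> 2 point(s)
  x = 10: RHS = 4, y in [2, 11]  -> 2 point(s)
  x = 12: RHS = 1, y in [1, 12]  -> 2 point(s)
Affine points: 15. Add the point at infinity: total = 16.

#E(F_13) = 16


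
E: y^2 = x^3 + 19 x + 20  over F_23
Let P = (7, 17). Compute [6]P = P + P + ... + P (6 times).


k = 6 = 110_2 (binary, LSB first: 011)
Double-and-add from P = (7, 17):
  bit 0 = 0: acc unchanged = O
  bit 1 = 1: acc = O + (17, 14) = (17, 14)
  bit 2 = 1: acc = (17, 14) + (15, 0) = (17, 9)

6P = (17, 9)


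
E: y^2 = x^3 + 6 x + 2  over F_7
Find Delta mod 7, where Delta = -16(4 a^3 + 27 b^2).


4 a^3 + 27 b^2 = 4*6^3 + 27*2^2 = 864 + 108 = 972
Delta = -16 * (972) = -15552
Delta mod 7 = 2

Delta = 2 (mod 7)


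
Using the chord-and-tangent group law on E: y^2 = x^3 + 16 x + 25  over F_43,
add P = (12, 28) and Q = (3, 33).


P != Q, so use the chord formula.
s = (y2 - y1) / (x2 - x1) = (5) / (34) mod 43 = 9
x3 = s^2 - x1 - x2 mod 43 = 9^2 - 12 - 3 = 23
y3 = s (x1 - x3) - y1 mod 43 = 9 * (12 - 23) - 28 = 2

P + Q = (23, 2)


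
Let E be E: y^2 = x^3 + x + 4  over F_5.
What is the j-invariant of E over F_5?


Delta = -16(4 a^3 + 27 b^2) mod 5 = 4
-1728 * (4 a)^3 = -1728 * (4*1)^3 mod 5 = 3
j = 3 * 4^(-1) mod 5 = 2

j = 2 (mod 5)


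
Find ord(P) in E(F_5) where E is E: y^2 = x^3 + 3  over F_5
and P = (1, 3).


Compute successive multiples of P until we hit O:
  1P = (1, 3)
  2P = (2, 4)
  3P = (3, 0)
  4P = (2, 1)
  5P = (1, 2)
  6P = O

ord(P) = 6


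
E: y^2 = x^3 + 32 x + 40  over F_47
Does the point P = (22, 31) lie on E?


Check whether y^2 = x^3 + 32 x + 40 (mod 47) for (x, y) = (22, 31).
LHS: y^2 = 31^2 mod 47 = 21
RHS: x^3 + 32 x + 40 = 22^3 + 32*22 + 40 mod 47 = 18
LHS != RHS

No, not on the curve


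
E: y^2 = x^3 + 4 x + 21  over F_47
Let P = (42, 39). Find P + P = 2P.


Doubling: s = (3 x1^2 + a) / (2 y1)
s = (3*42^2 + 4) / (2*39) mod 47 = 45
x3 = s^2 - 2 x1 mod 47 = 45^2 - 2*42 = 14
y3 = s (x1 - x3) - y1 mod 47 = 45 * (42 - 14) - 39 = 46

2P = (14, 46)


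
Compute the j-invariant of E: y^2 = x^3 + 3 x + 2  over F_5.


Delta = -16(4 a^3 + 27 b^2) mod 5 = 4
-1728 * (4 a)^3 = -1728 * (4*3)^3 mod 5 = 1
j = 1 * 4^(-1) mod 5 = 4

j = 4 (mod 5)


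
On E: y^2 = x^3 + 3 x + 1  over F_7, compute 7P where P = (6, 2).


k = 7 = 111_2 (binary, LSB first: 111)
Double-and-add from P = (6, 2):
  bit 0 = 1: acc = O + (6, 2) = (6, 2)
  bit 1 = 1: acc = (6, 2) + (6, 5) = O
  bit 2 = 1: acc = O + (6, 2) = (6, 2)

7P = (6, 2)


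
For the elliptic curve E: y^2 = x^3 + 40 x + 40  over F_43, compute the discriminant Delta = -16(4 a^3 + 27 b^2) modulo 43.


4 a^3 + 27 b^2 = 4*40^3 + 27*40^2 = 256000 + 43200 = 299200
Delta = -16 * (299200) = -4787200
Delta mod 43 = 33

Delta = 33 (mod 43)


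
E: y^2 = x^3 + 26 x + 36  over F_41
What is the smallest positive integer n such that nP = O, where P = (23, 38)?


Compute successive multiples of P until we hit O:
  1P = (23, 38)
  2P = (5, 2)
  3P = (17, 15)
  4P = (10, 5)
  5P = (29, 13)
  6P = (28, 17)
  7P = (6, 30)
  8P = (3, 10)
  ... (continuing to 37P)
  37P = O

ord(P) = 37


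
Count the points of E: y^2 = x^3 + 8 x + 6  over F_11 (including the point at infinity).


For each x in F_11, count y with y^2 = x^3 + 8 x + 6 mod 11:
  x = 1: RHS = 4, y in [2, 9]  -> 2 point(s)
  x = 4: RHS = 3, y in [5, 6]  -> 2 point(s)
  x = 7: RHS = 9, y in [3, 8]  -> 2 point(s)
  x = 9: RHS = 4, y in [2, 9]  -> 2 point(s)
Affine points: 8. Add the point at infinity: total = 9.

#E(F_11) = 9


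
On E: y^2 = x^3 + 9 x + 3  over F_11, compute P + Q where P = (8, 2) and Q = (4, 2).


P != Q, so use the chord formula.
s = (y2 - y1) / (x2 - x1) = (0) / (7) mod 11 = 0
x3 = s^2 - x1 - x2 mod 11 = 0^2 - 8 - 4 = 10
y3 = s (x1 - x3) - y1 mod 11 = 0 * (8 - 10) - 2 = 9

P + Q = (10, 9)


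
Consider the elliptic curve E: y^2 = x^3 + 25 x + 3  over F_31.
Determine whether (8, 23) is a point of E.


Check whether y^2 = x^3 + 25 x + 3 (mod 31) for (x, y) = (8, 23).
LHS: y^2 = 23^2 mod 31 = 2
RHS: x^3 + 25 x + 3 = 8^3 + 25*8 + 3 mod 31 = 2
LHS = RHS

Yes, on the curve


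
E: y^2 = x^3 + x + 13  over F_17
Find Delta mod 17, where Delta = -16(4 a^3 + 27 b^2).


4 a^3 + 27 b^2 = 4*1^3 + 27*13^2 = 4 + 4563 = 4567
Delta = -16 * (4567) = -73072
Delta mod 17 = 11

Delta = 11 (mod 17)


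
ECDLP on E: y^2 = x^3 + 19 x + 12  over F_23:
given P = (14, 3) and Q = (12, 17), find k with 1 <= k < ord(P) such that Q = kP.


Enumerate multiples of P until we hit Q = (12, 17):
  1P = (14, 3)
  2P = (3, 2)
  3P = (10, 12)
  4P = (17, 21)
  5P = (5, 5)
  6P = (12, 17)
Match found at i = 6.

k = 6


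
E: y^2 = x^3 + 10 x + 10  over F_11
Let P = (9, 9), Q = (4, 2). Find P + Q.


P != Q, so use the chord formula.
s = (y2 - y1) / (x2 - x1) = (4) / (6) mod 11 = 8
x3 = s^2 - x1 - x2 mod 11 = 8^2 - 9 - 4 = 7
y3 = s (x1 - x3) - y1 mod 11 = 8 * (9 - 7) - 9 = 7

P + Q = (7, 7)


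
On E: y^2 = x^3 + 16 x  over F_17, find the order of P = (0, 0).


Compute successive multiples of P until we hit O:
  1P = (0, 0)
  2P = O

ord(P) = 2


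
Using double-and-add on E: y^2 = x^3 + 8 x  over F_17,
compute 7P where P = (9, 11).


k = 7 = 111_2 (binary, LSB first: 111)
Double-and-add from P = (9, 11):
  bit 0 = 1: acc = O + (9, 11) = (9, 11)
  bit 1 = 1: acc = (9, 11) + (1, 3) = (8, 7)
  bit 2 = 1: acc = (8, 7) + (16, 12) = (8, 10)

7P = (8, 10)


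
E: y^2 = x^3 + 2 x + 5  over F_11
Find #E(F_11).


For each x in F_11, count y with y^2 = x^3 + 2 x + 5 mod 11:
  x = 0: RHS = 5, y in [4, 7]  -> 2 point(s)
  x = 3: RHS = 5, y in [4, 7]  -> 2 point(s)
  x = 4: RHS = 0, y in [0]  -> 1 point(s)
  x = 8: RHS = 5, y in [4, 7]  -> 2 point(s)
  x = 9: RHS = 4, y in [2, 9]  -> 2 point(s)
Affine points: 9. Add the point at infinity: total = 10.

#E(F_11) = 10


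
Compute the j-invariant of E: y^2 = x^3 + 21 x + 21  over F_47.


Delta = -16(4 a^3 + 27 b^2) mod 47 = 39
-1728 * (4 a)^3 = -1728 * (4*21)^3 mod 47 = 45
j = 45 * 39^(-1) mod 47 = 12

j = 12 (mod 47)


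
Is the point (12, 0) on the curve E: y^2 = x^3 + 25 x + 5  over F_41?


Check whether y^2 = x^3 + 25 x + 5 (mod 41) for (x, y) = (12, 0).
LHS: y^2 = 0^2 mod 41 = 0
RHS: x^3 + 25 x + 5 = 12^3 + 25*12 + 5 mod 41 = 24
LHS != RHS

No, not on the curve


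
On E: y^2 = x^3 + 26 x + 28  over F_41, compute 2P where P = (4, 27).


Doubling: s = (3 x1^2 + a) / (2 y1)
s = (3*4^2 + 26) / (2*27) mod 41 = 12
x3 = s^2 - 2 x1 mod 41 = 12^2 - 2*4 = 13
y3 = s (x1 - x3) - y1 mod 41 = 12 * (4 - 13) - 27 = 29

2P = (13, 29)


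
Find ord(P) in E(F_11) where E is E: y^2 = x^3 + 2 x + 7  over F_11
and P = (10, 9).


Compute successive multiples of P until we hit O:
  1P = (10, 9)
  2P = (7, 1)
  3P = (6, 9)
  4P = (6, 2)
  5P = (7, 10)
  6P = (10, 2)
  7P = O

ord(P) = 7


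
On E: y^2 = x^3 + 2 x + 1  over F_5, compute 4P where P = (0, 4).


k = 4 = 100_2 (binary, LSB first: 001)
Double-and-add from P = (0, 4):
  bit 0 = 0: acc unchanged = O
  bit 1 = 0: acc unchanged = O
  bit 2 = 1: acc = O + (3, 3) = (3, 3)

4P = (3, 3)


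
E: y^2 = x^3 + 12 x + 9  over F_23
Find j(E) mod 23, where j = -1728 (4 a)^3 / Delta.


Delta = -16(4 a^3 + 27 b^2) mod 23 = 6
-1728 * (4 a)^3 = -1728 * (4*12)^3 mod 23 = 22
j = 22 * 6^(-1) mod 23 = 19

j = 19 (mod 23)


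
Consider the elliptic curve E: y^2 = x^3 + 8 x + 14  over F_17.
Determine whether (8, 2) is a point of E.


Check whether y^2 = x^3 + 8 x + 14 (mod 17) for (x, y) = (8, 2).
LHS: y^2 = 2^2 mod 17 = 4
RHS: x^3 + 8 x + 14 = 8^3 + 8*8 + 14 mod 17 = 12
LHS != RHS

No, not on the curve


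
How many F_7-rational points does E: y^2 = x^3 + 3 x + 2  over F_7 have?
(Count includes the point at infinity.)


For each x in F_7, count y with y^2 = x^3 + 3 x + 2 mod 7:
  x = 0: RHS = 2, y in [3, 4]  -> 2 point(s)
  x = 2: RHS = 2, y in [3, 4]  -> 2 point(s)
  x = 4: RHS = 1, y in [1, 6]  -> 2 point(s)
  x = 5: RHS = 2, y in [3, 4]  -> 2 point(s)
Affine points: 8. Add the point at infinity: total = 9.

#E(F_7) = 9


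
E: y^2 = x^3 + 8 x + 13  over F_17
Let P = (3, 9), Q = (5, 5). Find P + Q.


P != Q, so use the chord formula.
s = (y2 - y1) / (x2 - x1) = (13) / (2) mod 17 = 15
x3 = s^2 - x1 - x2 mod 17 = 15^2 - 3 - 5 = 13
y3 = s (x1 - x3) - y1 mod 17 = 15 * (3 - 13) - 9 = 11

P + Q = (13, 11)


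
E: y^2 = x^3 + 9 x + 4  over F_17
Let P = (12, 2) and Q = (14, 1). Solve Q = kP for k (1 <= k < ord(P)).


Enumerate multiples of P until we hit Q = (14, 1):
  1P = (12, 2)
  2P = (9, 10)
  3P = (5, 2)
  4P = (0, 15)
  5P = (7, 11)
  6P = (6, 11)
  7P = (14, 1)
Match found at i = 7.

k = 7


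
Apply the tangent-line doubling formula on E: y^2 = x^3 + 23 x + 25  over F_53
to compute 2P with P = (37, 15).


Doubling: s = (3 x1^2 + a) / (2 y1)
s = (3*37^2 + 23) / (2*15) mod 53 = 14
x3 = s^2 - 2 x1 mod 53 = 14^2 - 2*37 = 16
y3 = s (x1 - x3) - y1 mod 53 = 14 * (37 - 16) - 15 = 14

2P = (16, 14)


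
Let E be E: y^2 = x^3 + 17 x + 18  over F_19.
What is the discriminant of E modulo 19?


4 a^3 + 27 b^2 = 4*17^3 + 27*18^2 = 19652 + 8748 = 28400
Delta = -16 * (28400) = -454400
Delta mod 19 = 4

Delta = 4 (mod 19)


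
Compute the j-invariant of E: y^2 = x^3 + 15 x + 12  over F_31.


Delta = -16(4 a^3 + 27 b^2) mod 31 = 17
-1728 * (4 a)^3 = -1728 * (4*15)^3 mod 31 = 29
j = 29 * 17^(-1) mod 31 = 9

j = 9 (mod 31)


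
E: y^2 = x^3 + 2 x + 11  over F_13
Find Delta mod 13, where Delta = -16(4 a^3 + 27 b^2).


4 a^3 + 27 b^2 = 4*2^3 + 27*11^2 = 32 + 3267 = 3299
Delta = -16 * (3299) = -52784
Delta mod 13 = 9

Delta = 9 (mod 13)


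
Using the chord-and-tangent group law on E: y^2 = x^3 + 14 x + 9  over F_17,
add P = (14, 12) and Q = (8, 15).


P != Q, so use the chord formula.
s = (y2 - y1) / (x2 - x1) = (3) / (11) mod 17 = 8
x3 = s^2 - x1 - x2 mod 17 = 8^2 - 14 - 8 = 8
y3 = s (x1 - x3) - y1 mod 17 = 8 * (14 - 8) - 12 = 2

P + Q = (8, 2)


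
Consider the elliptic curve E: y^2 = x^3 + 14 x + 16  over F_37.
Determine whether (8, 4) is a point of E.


Check whether y^2 = x^3 + 14 x + 16 (mod 37) for (x, y) = (8, 4).
LHS: y^2 = 4^2 mod 37 = 16
RHS: x^3 + 14 x + 16 = 8^3 + 14*8 + 16 mod 37 = 11
LHS != RHS

No, not on the curve


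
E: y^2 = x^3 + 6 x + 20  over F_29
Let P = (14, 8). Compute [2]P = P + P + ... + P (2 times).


k = 2 = 10_2 (binary, LSB first: 01)
Double-and-add from P = (14, 8):
  bit 0 = 0: acc unchanged = O
  bit 1 = 1: acc = O + (14, 21) = (14, 21)

2P = (14, 21)


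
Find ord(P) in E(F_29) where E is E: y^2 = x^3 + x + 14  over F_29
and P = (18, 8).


Compute successive multiples of P until we hit O:
  1P = (18, 8)
  2P = (23, 16)
  3P = (1, 25)
  4P = (11, 14)
  5P = (25, 27)
  6P = (20, 28)
  7P = (4, 16)
  8P = (2, 16)
  ... (continuing to 17P)
  17P = O

ord(P) = 17


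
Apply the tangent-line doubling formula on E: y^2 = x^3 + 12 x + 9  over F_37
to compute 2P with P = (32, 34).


Doubling: s = (3 x1^2 + a) / (2 y1)
s = (3*32^2 + 12) / (2*34) mod 37 = 4
x3 = s^2 - 2 x1 mod 37 = 4^2 - 2*32 = 26
y3 = s (x1 - x3) - y1 mod 37 = 4 * (32 - 26) - 34 = 27

2P = (26, 27)


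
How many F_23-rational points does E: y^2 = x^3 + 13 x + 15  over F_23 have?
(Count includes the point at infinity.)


For each x in F_23, count y with y^2 = x^3 + 13 x + 15 mod 23:
  x = 1: RHS = 6, y in [11, 12]  -> 2 point(s)
  x = 2: RHS = 3, y in [7, 16]  -> 2 point(s)
  x = 3: RHS = 12, y in [9, 14]  -> 2 point(s)
  x = 4: RHS = 16, y in [4, 19]  -> 2 point(s)
  x = 7: RHS = 12, y in [9, 14]  -> 2 point(s)
  x = 10: RHS = 18, y in [8, 15]  -> 2 point(s)
  x = 12: RHS = 13, y in [6, 17]  -> 2 point(s)
  x = 13: RHS = 12, y in [9, 14]  -> 2 point(s)
  x = 16: RHS = 18, y in [8, 15]  -> 2 point(s)
  x = 18: RHS = 9, y in [3, 20]  -> 2 point(s)
  x = 20: RHS = 18, y in [8, 15]  -> 2 point(s)
  x = 21: RHS = 4, y in [2, 21]  -> 2 point(s)
  x = 22: RHS = 1, y in [1, 22]  -> 2 point(s)
Affine points: 26. Add the point at infinity: total = 27.

#E(F_23) = 27


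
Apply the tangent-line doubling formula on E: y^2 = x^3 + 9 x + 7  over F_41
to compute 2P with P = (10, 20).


Doubling: s = (3 x1^2 + a) / (2 y1)
s = (3*10^2 + 9) / (2*20) mod 41 = 19
x3 = s^2 - 2 x1 mod 41 = 19^2 - 2*10 = 13
y3 = s (x1 - x3) - y1 mod 41 = 19 * (10 - 13) - 20 = 5

2P = (13, 5)


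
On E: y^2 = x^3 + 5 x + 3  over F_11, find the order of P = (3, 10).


Compute successive multiples of P until we hit O:
  1P = (3, 10)
  2P = (8, 4)
  3P = (1, 3)
  4P = (0, 6)
  5P = (0, 5)
  6P = (1, 8)
  7P = (8, 7)
  8P = (3, 1)
  ... (continuing to 9P)
  9P = O

ord(P) = 9


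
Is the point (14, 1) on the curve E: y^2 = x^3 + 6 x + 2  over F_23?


Check whether y^2 = x^3 + 6 x + 2 (mod 23) for (x, y) = (14, 1).
LHS: y^2 = 1^2 mod 23 = 1
RHS: x^3 + 6 x + 2 = 14^3 + 6*14 + 2 mod 23 = 1
LHS = RHS

Yes, on the curve


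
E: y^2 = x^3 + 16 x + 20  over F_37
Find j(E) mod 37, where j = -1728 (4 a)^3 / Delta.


Delta = -16(4 a^3 + 27 b^2) mod 37 = 28
-1728 * (4 a)^3 = -1728 * (4*16)^3 mod 37 = 26
j = 26 * 28^(-1) mod 37 = 30

j = 30 (mod 37)


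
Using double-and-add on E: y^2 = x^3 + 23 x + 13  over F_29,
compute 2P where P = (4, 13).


k = 2 = 10_2 (binary, LSB first: 01)
Double-and-add from P = (4, 13):
  bit 0 = 0: acc unchanged = O
  bit 1 = 1: acc = O + (14, 11) = (14, 11)

2P = (14, 11)


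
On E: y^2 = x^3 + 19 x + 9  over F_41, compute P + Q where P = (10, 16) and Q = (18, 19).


P != Q, so use the chord formula.
s = (y2 - y1) / (x2 - x1) = (3) / (8) mod 41 = 26
x3 = s^2 - x1 - x2 mod 41 = 26^2 - 10 - 18 = 33
y3 = s (x1 - x3) - y1 mod 41 = 26 * (10 - 33) - 16 = 1

P + Q = (33, 1)


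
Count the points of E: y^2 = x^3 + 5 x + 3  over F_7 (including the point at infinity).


For each x in F_7, count y with y^2 = x^3 + 5 x + 3 mod 7:
  x = 1: RHS = 2, y in [3, 4]  -> 2 point(s)
  x = 2: RHS = 0, y in [0]  -> 1 point(s)
  x = 6: RHS = 4, y in [2, 5]  -> 2 point(s)
Affine points: 5. Add the point at infinity: total = 6.

#E(F_7) = 6


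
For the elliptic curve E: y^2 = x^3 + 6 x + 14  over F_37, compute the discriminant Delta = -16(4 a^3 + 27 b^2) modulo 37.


4 a^3 + 27 b^2 = 4*6^3 + 27*14^2 = 864 + 5292 = 6156
Delta = -16 * (6156) = -98496
Delta mod 37 = 35

Delta = 35 (mod 37)


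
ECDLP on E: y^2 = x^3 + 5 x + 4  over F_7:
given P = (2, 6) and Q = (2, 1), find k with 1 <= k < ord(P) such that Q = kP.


Enumerate multiples of P until we hit Q = (2, 1):
  1P = (2, 6)
  2P = (0, 5)
  3P = (0, 2)
  4P = (2, 1)
Match found at i = 4.

k = 4


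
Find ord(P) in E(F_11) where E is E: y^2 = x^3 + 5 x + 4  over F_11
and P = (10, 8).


Compute successive multiples of P until we hit O:
  1P = (10, 8)
  2P = (5, 0)
  3P = (10, 3)
  4P = O

ord(P) = 4


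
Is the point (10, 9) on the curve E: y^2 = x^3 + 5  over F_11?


Check whether y^2 = x^3 + 0 x + 5 (mod 11) for (x, y) = (10, 9).
LHS: y^2 = 9^2 mod 11 = 4
RHS: x^3 + 0 x + 5 = 10^3 + 0*10 + 5 mod 11 = 4
LHS = RHS

Yes, on the curve


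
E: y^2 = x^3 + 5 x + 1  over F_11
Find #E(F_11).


For each x in F_11, count y with y^2 = x^3 + 5 x + 1 mod 11:
  x = 0: RHS = 1, y in [1, 10]  -> 2 point(s)
  x = 6: RHS = 5, y in [4, 7]  -> 2 point(s)
  x = 7: RHS = 5, y in [4, 7]  -> 2 point(s)
  x = 8: RHS = 3, y in [5, 6]  -> 2 point(s)
  x = 9: RHS = 5, y in [4, 7]  -> 2 point(s)
Affine points: 10. Add the point at infinity: total = 11.

#E(F_11) = 11


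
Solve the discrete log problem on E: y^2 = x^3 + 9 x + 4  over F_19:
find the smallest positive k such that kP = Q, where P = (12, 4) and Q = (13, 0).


Enumerate multiples of P until we hit Q = (13, 0):
  1P = (12, 4)
  2P = (0, 2)
  3P = (16, 8)
  4P = (11, 16)
  5P = (7, 12)
  6P = (17, 4)
  7P = (9, 15)
  8P = (3, 1)
  9P = (2, 12)
  10P = (14, 9)
  11P = (4, 16)
  12P = (10, 12)
  13P = (13, 0)
Match found at i = 13.

k = 13


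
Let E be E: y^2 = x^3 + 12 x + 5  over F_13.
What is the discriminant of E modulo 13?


4 a^3 + 27 b^2 = 4*12^3 + 27*5^2 = 6912 + 675 = 7587
Delta = -16 * (7587) = -121392
Delta mod 13 = 2

Delta = 2 (mod 13)


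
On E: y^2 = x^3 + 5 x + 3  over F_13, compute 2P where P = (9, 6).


Doubling: s = (3 x1^2 + a) / (2 y1)
s = (3*9^2 + 5) / (2*6) mod 13 = 12
x3 = s^2 - 2 x1 mod 13 = 12^2 - 2*9 = 9
y3 = s (x1 - x3) - y1 mod 13 = 12 * (9 - 9) - 6 = 7

2P = (9, 7)


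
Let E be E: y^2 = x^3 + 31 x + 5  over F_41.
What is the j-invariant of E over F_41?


Delta = -16(4 a^3 + 27 b^2) mod 41 = 23
-1728 * (4 a)^3 = -1728 * (4*31)^3 mod 41 = 35
j = 35 * 23^(-1) mod 41 = 14

j = 14 (mod 41)


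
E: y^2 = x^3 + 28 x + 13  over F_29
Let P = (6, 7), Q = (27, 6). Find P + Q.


P != Q, so use the chord formula.
s = (y2 - y1) / (x2 - x1) = (28) / (21) mod 29 = 11
x3 = s^2 - x1 - x2 mod 29 = 11^2 - 6 - 27 = 1
y3 = s (x1 - x3) - y1 mod 29 = 11 * (6 - 1) - 7 = 19

P + Q = (1, 19)


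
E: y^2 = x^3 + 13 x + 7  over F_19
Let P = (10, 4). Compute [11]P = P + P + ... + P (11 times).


k = 11 = 1011_2 (binary, LSB first: 1101)
Double-and-add from P = (10, 4):
  bit 0 = 1: acc = O + (10, 4) = (10, 4)
  bit 1 = 1: acc = (10, 4) + (16, 13) = (0, 11)
  bit 2 = 0: acc unchanged = (0, 11)
  bit 3 = 1: acc = (0, 11) + (5, 8) = (6, 4)

11P = (6, 4)


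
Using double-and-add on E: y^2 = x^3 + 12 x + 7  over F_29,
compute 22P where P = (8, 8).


k = 22 = 10110_2 (binary, LSB first: 01101)
Double-and-add from P = (8, 8):
  bit 0 = 0: acc unchanged = O
  bit 1 = 1: acc = O + (7, 12) = (7, 12)
  bit 2 = 1: acc = (7, 12) + (24, 24) = (28, 9)
  bit 3 = 0: acc unchanged = (28, 9)
  bit 4 = 1: acc = (28, 9) + (15, 13) = (6, 11)

22P = (6, 11)


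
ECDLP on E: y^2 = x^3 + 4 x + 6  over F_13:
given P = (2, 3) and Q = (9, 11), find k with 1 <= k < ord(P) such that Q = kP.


Enumerate multiples of P until we hit Q = (9, 11):
  1P = (2, 3)
  2P = (6, 8)
  3P = (9, 11)
Match found at i = 3.

k = 3


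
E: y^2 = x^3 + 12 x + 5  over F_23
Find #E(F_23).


For each x in F_23, count y with y^2 = x^3 + 12 x + 5 mod 23:
  x = 1: RHS = 18, y in [8, 15]  -> 2 point(s)
  x = 4: RHS = 2, y in [5, 18]  -> 2 point(s)
  x = 5: RHS = 6, y in [11, 12]  -> 2 point(s)
  x = 7: RHS = 18, y in [8, 15]  -> 2 point(s)
  x = 13: RHS = 12, y in [9, 14]  -> 2 point(s)
  x = 15: RHS = 18, y in [8, 15]  -> 2 point(s)
  x = 17: RHS = 16, y in [4, 19]  -> 2 point(s)
  x = 18: RHS = 4, y in [2, 21]  -> 2 point(s)
  x = 19: RHS = 8, y in [10, 13]  -> 2 point(s)
Affine points: 18. Add the point at infinity: total = 19.

#E(F_23) = 19


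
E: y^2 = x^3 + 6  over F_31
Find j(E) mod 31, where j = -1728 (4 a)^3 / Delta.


Delta = -16(4 a^3 + 27 b^2) mod 31 = 10
-1728 * (4 a)^3 = -1728 * (4*0)^3 mod 31 = 0
j = 0 * 10^(-1) mod 31 = 0

j = 0 (mod 31)


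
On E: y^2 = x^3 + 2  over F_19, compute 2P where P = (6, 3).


Doubling: s = (3 x1^2 + a) / (2 y1)
s = (3*6^2 + 0) / (2*3) mod 19 = 18
x3 = s^2 - 2 x1 mod 19 = 18^2 - 2*6 = 8
y3 = s (x1 - x3) - y1 mod 19 = 18 * (6 - 8) - 3 = 18

2P = (8, 18)


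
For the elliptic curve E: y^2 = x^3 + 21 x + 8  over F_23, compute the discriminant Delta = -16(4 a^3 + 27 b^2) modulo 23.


4 a^3 + 27 b^2 = 4*21^3 + 27*8^2 = 37044 + 1728 = 38772
Delta = -16 * (38772) = -620352
Delta mod 23 = 4

Delta = 4 (mod 23)


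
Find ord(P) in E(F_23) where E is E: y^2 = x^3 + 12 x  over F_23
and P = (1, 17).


Compute successive multiples of P until we hit O:
  1P = (1, 17)
  2P = (1, 6)
  3P = O

ord(P) = 3


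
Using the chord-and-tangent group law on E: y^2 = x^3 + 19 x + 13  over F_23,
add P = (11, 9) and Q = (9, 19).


P != Q, so use the chord formula.
s = (y2 - y1) / (x2 - x1) = (10) / (21) mod 23 = 18
x3 = s^2 - x1 - x2 mod 23 = 18^2 - 11 - 9 = 5
y3 = s (x1 - x3) - y1 mod 23 = 18 * (11 - 5) - 9 = 7

P + Q = (5, 7)


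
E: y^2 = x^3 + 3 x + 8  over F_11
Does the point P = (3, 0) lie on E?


Check whether y^2 = x^3 + 3 x + 8 (mod 11) for (x, y) = (3, 0).
LHS: y^2 = 0^2 mod 11 = 0
RHS: x^3 + 3 x + 8 = 3^3 + 3*3 + 8 mod 11 = 0
LHS = RHS

Yes, on the curve


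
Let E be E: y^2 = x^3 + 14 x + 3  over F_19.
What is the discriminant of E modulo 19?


4 a^3 + 27 b^2 = 4*14^3 + 27*3^2 = 10976 + 243 = 11219
Delta = -16 * (11219) = -179504
Delta mod 19 = 8

Delta = 8 (mod 19)


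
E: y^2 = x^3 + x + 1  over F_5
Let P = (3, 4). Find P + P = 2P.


Doubling: s = (3 x1^2 + a) / (2 y1)
s = (3*3^2 + 1) / (2*4) mod 5 = 1
x3 = s^2 - 2 x1 mod 5 = 1^2 - 2*3 = 0
y3 = s (x1 - x3) - y1 mod 5 = 1 * (3 - 0) - 4 = 4

2P = (0, 4)


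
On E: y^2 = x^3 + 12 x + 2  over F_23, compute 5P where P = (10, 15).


k = 5 = 101_2 (binary, LSB first: 101)
Double-and-add from P = (10, 15):
  bit 0 = 1: acc = O + (10, 15) = (10, 15)
  bit 1 = 0: acc unchanged = (10, 15)
  bit 2 = 1: acc = (10, 15) + (13, 20) = (13, 3)

5P = (13, 3)


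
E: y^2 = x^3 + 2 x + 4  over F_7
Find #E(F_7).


For each x in F_7, count y with y^2 = x^3 + 2 x + 4 mod 7:
  x = 0: RHS = 4, y in [2, 5]  -> 2 point(s)
  x = 1: RHS = 0, y in [0]  -> 1 point(s)
  x = 2: RHS = 2, y in [3, 4]  -> 2 point(s)
  x = 3: RHS = 2, y in [3, 4]  -> 2 point(s)
  x = 6: RHS = 1, y in [1, 6]  -> 2 point(s)
Affine points: 9. Add the point at infinity: total = 10.

#E(F_7) = 10


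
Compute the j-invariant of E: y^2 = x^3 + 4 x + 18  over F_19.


Delta = -16(4 a^3 + 27 b^2) mod 19 = 13
-1728 * (4 a)^3 = -1728 * (4*4)^3 mod 19 = 11
j = 11 * 13^(-1) mod 19 = 14

j = 14 (mod 19)


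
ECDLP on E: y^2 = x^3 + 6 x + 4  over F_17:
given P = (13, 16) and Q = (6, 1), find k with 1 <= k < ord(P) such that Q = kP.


Enumerate multiples of P until we hit Q = (6, 1):
  1P = (13, 16)
  2P = (6, 16)
  3P = (15, 1)
  4P = (7, 7)
  5P = (12, 11)
  6P = (0, 15)
  7P = (3, 7)
  8P = (3, 10)
  9P = (0, 2)
  10P = (12, 6)
  11P = (7, 10)
  12P = (15, 16)
  13P = (6, 1)
Match found at i = 13.

k = 13


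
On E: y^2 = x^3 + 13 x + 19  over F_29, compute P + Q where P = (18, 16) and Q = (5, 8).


P != Q, so use the chord formula.
s = (y2 - y1) / (x2 - x1) = (21) / (16) mod 29 = 14
x3 = s^2 - x1 - x2 mod 29 = 14^2 - 18 - 5 = 28
y3 = s (x1 - x3) - y1 mod 29 = 14 * (18 - 28) - 16 = 18

P + Q = (28, 18)


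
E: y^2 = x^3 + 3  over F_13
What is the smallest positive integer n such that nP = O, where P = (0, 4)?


Compute successive multiples of P until we hit O:
  1P = (0, 4)
  2P = (0, 9)
  3P = O

ord(P) = 3


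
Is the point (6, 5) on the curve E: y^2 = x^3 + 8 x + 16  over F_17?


Check whether y^2 = x^3 + 8 x + 16 (mod 17) for (x, y) = (6, 5).
LHS: y^2 = 5^2 mod 17 = 8
RHS: x^3 + 8 x + 16 = 6^3 + 8*6 + 16 mod 17 = 8
LHS = RHS

Yes, on the curve


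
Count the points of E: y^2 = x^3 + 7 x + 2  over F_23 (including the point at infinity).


For each x in F_23, count y with y^2 = x^3 + 7 x + 2 mod 23:
  x = 0: RHS = 2, y in [5, 18]  -> 2 point(s)
  x = 2: RHS = 1, y in [1, 22]  -> 2 point(s)
  x = 3: RHS = 4, y in [2, 21]  -> 2 point(s)
  x = 4: RHS = 2, y in [5, 18]  -> 2 point(s)
  x = 5: RHS = 1, y in [1, 22]  -> 2 point(s)
  x = 7: RHS = 3, y in [7, 16]  -> 2 point(s)
  x = 8: RHS = 18, y in [8, 15]  -> 2 point(s)
  x = 9: RHS = 12, y in [9, 14]  -> 2 point(s)
  x = 13: RHS = 13, y in [6, 17]  -> 2 point(s)
  x = 15: RHS = 9, y in [3, 20]  -> 2 point(s)
  x = 16: RHS = 1, y in [1, 22]  -> 2 point(s)
  x = 18: RHS = 3, y in [7, 16]  -> 2 point(s)
  x = 19: RHS = 2, y in [5, 18]  -> 2 point(s)
  x = 20: RHS = 0, y in [0]  -> 1 point(s)
  x = 21: RHS = 3, y in [7, 16]  -> 2 point(s)
Affine points: 29. Add the point at infinity: total = 30.

#E(F_23) = 30


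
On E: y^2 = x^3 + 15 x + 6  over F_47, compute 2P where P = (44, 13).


Doubling: s = (3 x1^2 + a) / (2 y1)
s = (3*44^2 + 15) / (2*13) mod 47 = 45
x3 = s^2 - 2 x1 mod 47 = 45^2 - 2*44 = 10
y3 = s (x1 - x3) - y1 mod 47 = 45 * (44 - 10) - 13 = 13

2P = (10, 13)


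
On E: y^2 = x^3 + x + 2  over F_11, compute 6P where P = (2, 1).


k = 6 = 110_2 (binary, LSB first: 011)
Double-and-add from P = (2, 1):
  bit 0 = 0: acc unchanged = O
  bit 1 = 1: acc = O + (8, 4) = (8, 4)
  bit 2 = 1: acc = (8, 4) + (10, 0) = (8, 7)

6P = (8, 7)


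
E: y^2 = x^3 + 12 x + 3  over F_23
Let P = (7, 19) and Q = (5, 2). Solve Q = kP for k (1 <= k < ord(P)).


Enumerate multiples of P until we hit Q = (5, 2):
  1P = (7, 19)
  2P = (22, 6)
  3P = (20, 3)
  4P = (5, 21)
  5P = (12, 9)
  6P = (8, 6)
  7P = (16, 6)
  8P = (16, 17)
  9P = (8, 17)
  10P = (12, 14)
  11P = (5, 2)
Match found at i = 11.

k = 11


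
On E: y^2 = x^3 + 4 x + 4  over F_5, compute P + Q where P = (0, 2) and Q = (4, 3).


P != Q, so use the chord formula.
s = (y2 - y1) / (x2 - x1) = (1) / (4) mod 5 = 4
x3 = s^2 - x1 - x2 mod 5 = 4^2 - 0 - 4 = 2
y3 = s (x1 - x3) - y1 mod 5 = 4 * (0 - 2) - 2 = 0

P + Q = (2, 0)


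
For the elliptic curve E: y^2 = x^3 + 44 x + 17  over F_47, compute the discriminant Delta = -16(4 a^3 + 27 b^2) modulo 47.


4 a^3 + 27 b^2 = 4*44^3 + 27*17^2 = 340736 + 7803 = 348539
Delta = -16 * (348539) = -5576624
Delta mod 47 = 20

Delta = 20 (mod 47)


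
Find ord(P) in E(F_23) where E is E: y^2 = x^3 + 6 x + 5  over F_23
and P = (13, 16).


Compute successive multiples of P until we hit O:
  1P = (13, 16)
  2P = (3, 2)
  3P = (20, 11)
  4P = (6, 2)
  5P = (8, 17)
  6P = (14, 21)
  7P = (21, 13)
  8P = (1, 14)
  ... (continuing to 27P)
  27P = O

ord(P) = 27


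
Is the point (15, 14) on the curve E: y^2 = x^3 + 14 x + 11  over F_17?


Check whether y^2 = x^3 + 14 x + 11 (mod 17) for (x, y) = (15, 14).
LHS: y^2 = 14^2 mod 17 = 9
RHS: x^3 + 14 x + 11 = 15^3 + 14*15 + 11 mod 17 = 9
LHS = RHS

Yes, on the curve


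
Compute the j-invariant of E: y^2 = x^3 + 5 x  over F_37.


Delta = -16(4 a^3 + 27 b^2) mod 37 = 29
-1728 * (4 a)^3 = -1728 * (4*5)^3 mod 37 = 14
j = 14 * 29^(-1) mod 37 = 26

j = 26 (mod 37)


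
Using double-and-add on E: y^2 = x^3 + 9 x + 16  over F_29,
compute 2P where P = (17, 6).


k = 2 = 10_2 (binary, LSB first: 01)
Double-and-add from P = (17, 6):
  bit 0 = 0: acc unchanged = O
  bit 1 = 1: acc = O + (17, 23) = (17, 23)

2P = (17, 23)


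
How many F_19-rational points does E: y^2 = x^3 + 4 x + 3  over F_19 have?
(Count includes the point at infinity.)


For each x in F_19, count y with y^2 = x^3 + 4 x + 3 mod 19:
  x = 2: RHS = 0, y in [0]  -> 1 point(s)
  x = 3: RHS = 4, y in [2, 17]  -> 2 point(s)
  x = 4: RHS = 7, y in [8, 11]  -> 2 point(s)
  x = 10: RHS = 17, y in [6, 13]  -> 2 point(s)
  x = 17: RHS = 6, y in [5, 14]  -> 2 point(s)
  x = 18: RHS = 17, y in [6, 13]  -> 2 point(s)
Affine points: 11. Add the point at infinity: total = 12.

#E(F_19) = 12


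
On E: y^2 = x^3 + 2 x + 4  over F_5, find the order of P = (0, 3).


Compute successive multiples of P until we hit O:
  1P = (0, 3)
  2P = (4, 4)
  3P = (2, 4)
  4P = (2, 1)
  5P = (4, 1)
  6P = (0, 2)
  7P = O

ord(P) = 7


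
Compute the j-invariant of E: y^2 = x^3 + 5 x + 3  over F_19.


Delta = -16(4 a^3 + 27 b^2) mod 19 = 6
-1728 * (4 a)^3 = -1728 * (4*5)^3 mod 19 = 1
j = 1 * 6^(-1) mod 19 = 16

j = 16 (mod 19)


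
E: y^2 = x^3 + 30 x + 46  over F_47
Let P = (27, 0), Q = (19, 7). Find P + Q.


P != Q, so use the chord formula.
s = (y2 - y1) / (x2 - x1) = (7) / (39) mod 47 = 5
x3 = s^2 - x1 - x2 mod 47 = 5^2 - 27 - 19 = 26
y3 = s (x1 - x3) - y1 mod 47 = 5 * (27 - 26) - 0 = 5

P + Q = (26, 5)


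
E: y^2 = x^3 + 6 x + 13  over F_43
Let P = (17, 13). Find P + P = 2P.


Doubling: s = (3 x1^2 + a) / (2 y1)
s = (3*17^2 + 6) / (2*13) mod 43 = 22
x3 = s^2 - 2 x1 mod 43 = 22^2 - 2*17 = 20
y3 = s (x1 - x3) - y1 mod 43 = 22 * (17 - 20) - 13 = 7

2P = (20, 7)


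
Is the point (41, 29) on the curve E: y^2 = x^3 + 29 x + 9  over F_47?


Check whether y^2 = x^3 + 29 x + 9 (mod 47) for (x, y) = (41, 29).
LHS: y^2 = 29^2 mod 47 = 42
RHS: x^3 + 29 x + 9 = 41^3 + 29*41 + 9 mod 47 = 42
LHS = RHS

Yes, on the curve


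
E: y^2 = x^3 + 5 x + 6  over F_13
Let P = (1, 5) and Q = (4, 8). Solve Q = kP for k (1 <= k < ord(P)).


Enumerate multiples of P until we hit Q = (4, 8):
  1P = (1, 5)
  2P = (8, 5)
  3P = (4, 8)
Match found at i = 3.

k = 3


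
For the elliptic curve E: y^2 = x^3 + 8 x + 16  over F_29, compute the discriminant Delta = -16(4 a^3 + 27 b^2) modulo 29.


4 a^3 + 27 b^2 = 4*8^3 + 27*16^2 = 2048 + 6912 = 8960
Delta = -16 * (8960) = -143360
Delta mod 29 = 16

Delta = 16 (mod 29)


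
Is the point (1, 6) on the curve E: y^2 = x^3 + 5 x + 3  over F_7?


Check whether y^2 = x^3 + 5 x + 3 (mod 7) for (x, y) = (1, 6).
LHS: y^2 = 6^2 mod 7 = 1
RHS: x^3 + 5 x + 3 = 1^3 + 5*1 + 3 mod 7 = 2
LHS != RHS

No, not on the curve


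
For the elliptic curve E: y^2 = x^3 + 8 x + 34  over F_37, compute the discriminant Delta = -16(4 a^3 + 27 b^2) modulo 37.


4 a^3 + 27 b^2 = 4*8^3 + 27*34^2 = 2048 + 31212 = 33260
Delta = -16 * (33260) = -532160
Delta mod 37 = 11

Delta = 11 (mod 37)


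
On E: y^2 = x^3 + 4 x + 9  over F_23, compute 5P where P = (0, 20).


k = 5 = 101_2 (binary, LSB first: 101)
Double-and-add from P = (0, 20):
  bit 0 = 1: acc = O + (0, 20) = (0, 20)
  bit 1 = 0: acc unchanged = (0, 20)
  bit 2 = 1: acc = (0, 20) + (2, 5) = (14, 16)

5P = (14, 16)


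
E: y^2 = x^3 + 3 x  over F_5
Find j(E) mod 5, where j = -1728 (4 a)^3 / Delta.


Delta = -16(4 a^3 + 27 b^2) mod 5 = 2
-1728 * (4 a)^3 = -1728 * (4*3)^3 mod 5 = 1
j = 1 * 2^(-1) mod 5 = 3

j = 3 (mod 5)


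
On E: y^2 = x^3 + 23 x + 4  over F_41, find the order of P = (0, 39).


Compute successive multiples of P until we hit O:
  1P = (0, 39)
  2P = (10, 39)
  3P = (31, 2)
  4P = (20, 10)
  5P = (23, 21)
  6P = (19, 24)
  7P = (40, 12)
  8P = (33, 13)
  ... (continuing to 51P)
  51P = O

ord(P) = 51


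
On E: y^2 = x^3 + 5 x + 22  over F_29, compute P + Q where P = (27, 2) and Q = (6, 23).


P != Q, so use the chord formula.
s = (y2 - y1) / (x2 - x1) = (21) / (8) mod 29 = 28
x3 = s^2 - x1 - x2 mod 29 = 28^2 - 27 - 6 = 26
y3 = s (x1 - x3) - y1 mod 29 = 28 * (27 - 26) - 2 = 26

P + Q = (26, 26)


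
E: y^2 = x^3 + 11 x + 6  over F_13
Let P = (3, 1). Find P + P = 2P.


Doubling: s = (3 x1^2 + a) / (2 y1)
s = (3*3^2 + 11) / (2*1) mod 13 = 6
x3 = s^2 - 2 x1 mod 13 = 6^2 - 2*3 = 4
y3 = s (x1 - x3) - y1 mod 13 = 6 * (3 - 4) - 1 = 6

2P = (4, 6)


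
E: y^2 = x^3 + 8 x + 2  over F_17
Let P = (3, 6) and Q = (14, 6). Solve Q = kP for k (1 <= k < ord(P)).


Enumerate multiples of P until we hit Q = (14, 6):
  1P = (3, 6)
  2P = (9, 2)
  3P = (13, 12)
  4P = (0, 6)
  5P = (14, 11)
  6P = (4, 9)
  7P = (2, 14)
  8P = (8, 0)
  9P = (2, 3)
  10P = (4, 8)
  11P = (14, 6)
Match found at i = 11.

k = 11


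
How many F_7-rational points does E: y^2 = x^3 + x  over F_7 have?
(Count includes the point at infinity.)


For each x in F_7, count y with y^2 = x^3 + 1 x + 0 mod 7:
  x = 0: RHS = 0, y in [0]  -> 1 point(s)
  x = 1: RHS = 2, y in [3, 4]  -> 2 point(s)
  x = 3: RHS = 2, y in [3, 4]  -> 2 point(s)
  x = 5: RHS = 4, y in [2, 5]  -> 2 point(s)
Affine points: 7. Add the point at infinity: total = 8.

#E(F_7) = 8


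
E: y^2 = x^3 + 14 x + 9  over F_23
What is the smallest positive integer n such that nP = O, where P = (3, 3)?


Compute successive multiples of P until we hit O:
  1P = (3, 3)
  2P = (3, 20)
  3P = O

ord(P) = 3


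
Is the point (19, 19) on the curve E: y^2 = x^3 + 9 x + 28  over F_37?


Check whether y^2 = x^3 + 9 x + 28 (mod 37) for (x, y) = (19, 19).
LHS: y^2 = 19^2 mod 37 = 28
RHS: x^3 + 9 x + 28 = 19^3 + 9*19 + 28 mod 37 = 28
LHS = RHS

Yes, on the curve


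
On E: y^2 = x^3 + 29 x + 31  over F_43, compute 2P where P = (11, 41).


Doubling: s = (3 x1^2 + a) / (2 y1)
s = (3*11^2 + 29) / (2*41) mod 43 = 31
x3 = s^2 - 2 x1 mod 43 = 31^2 - 2*11 = 36
y3 = s (x1 - x3) - y1 mod 43 = 31 * (11 - 36) - 41 = 1

2P = (36, 1)


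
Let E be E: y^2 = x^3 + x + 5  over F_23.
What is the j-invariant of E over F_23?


Delta = -16(4 a^3 + 27 b^2) mod 23 = 15
-1728 * (4 a)^3 = -1728 * (4*1)^3 mod 23 = 15
j = 15 * 15^(-1) mod 23 = 1

j = 1 (mod 23)


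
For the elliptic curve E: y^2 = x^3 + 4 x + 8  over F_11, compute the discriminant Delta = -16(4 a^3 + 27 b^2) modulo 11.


4 a^3 + 27 b^2 = 4*4^3 + 27*8^2 = 256 + 1728 = 1984
Delta = -16 * (1984) = -31744
Delta mod 11 = 2

Delta = 2 (mod 11)


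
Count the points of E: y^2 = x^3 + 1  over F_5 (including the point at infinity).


For each x in F_5, count y with y^2 = x^3 + 0 x + 1 mod 5:
  x = 0: RHS = 1, y in [1, 4]  -> 2 point(s)
  x = 2: RHS = 4, y in [2, 3]  -> 2 point(s)
  x = 4: RHS = 0, y in [0]  -> 1 point(s)
Affine points: 5. Add the point at infinity: total = 6.

#E(F_5) = 6


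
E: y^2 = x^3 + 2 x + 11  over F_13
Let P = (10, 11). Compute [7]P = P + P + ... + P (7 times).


k = 7 = 111_2 (binary, LSB first: 111)
Double-and-add from P = (10, 11):
  bit 0 = 1: acc = O + (10, 11) = (10, 11)
  bit 1 = 1: acc = (10, 11) + (9, 11) = (7, 2)
  bit 2 = 1: acc = (7, 2) + (5, 4) = (2, 6)

7P = (2, 6)


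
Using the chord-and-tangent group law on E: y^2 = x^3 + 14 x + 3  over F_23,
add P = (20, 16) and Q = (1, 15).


P != Q, so use the chord formula.
s = (y2 - y1) / (x2 - x1) = (22) / (4) mod 23 = 17
x3 = s^2 - x1 - x2 mod 23 = 17^2 - 20 - 1 = 15
y3 = s (x1 - x3) - y1 mod 23 = 17 * (20 - 15) - 16 = 0

P + Q = (15, 0)


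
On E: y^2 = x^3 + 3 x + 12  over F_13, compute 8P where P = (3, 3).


k = 8 = 1000_2 (binary, LSB first: 0001)
Double-and-add from P = (3, 3):
  bit 0 = 0: acc unchanged = O
  bit 1 = 0: acc unchanged = O
  bit 2 = 0: acc unchanged = O
  bit 3 = 1: acc = O + (3, 10) = (3, 10)

8P = (3, 10)


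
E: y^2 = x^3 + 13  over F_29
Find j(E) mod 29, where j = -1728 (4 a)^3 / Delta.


Delta = -16(4 a^3 + 27 b^2) mod 29 = 14
-1728 * (4 a)^3 = -1728 * (4*0)^3 mod 29 = 0
j = 0 * 14^(-1) mod 29 = 0

j = 0 (mod 29)


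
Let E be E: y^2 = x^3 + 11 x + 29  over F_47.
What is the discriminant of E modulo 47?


4 a^3 + 27 b^2 = 4*11^3 + 27*29^2 = 5324 + 22707 = 28031
Delta = -16 * (28031) = -448496
Delta mod 47 = 25

Delta = 25 (mod 47)
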